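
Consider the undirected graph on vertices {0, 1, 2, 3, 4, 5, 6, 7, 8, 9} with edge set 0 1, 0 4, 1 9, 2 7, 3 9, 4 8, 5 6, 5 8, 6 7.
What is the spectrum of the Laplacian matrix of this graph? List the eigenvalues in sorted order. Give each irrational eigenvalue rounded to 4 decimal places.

With the vertex order [0, 1, 2, 3, 4, 5, 6, 7, 8, 9], the degrees are [2, 2, 1, 1, 2, 2, 2, 2, 2, 2], giving D = diag(2, 2, 1, 1, 2, 2, 2, 2, 2, 2) and L = D - A. The multiplicity of 0 as a Laplacian eigenvalue equals the number of connected components. The eigenvalues sum to 18, which equals trace(L) = 2|E|.

[0, 0.0979, 0.3820, 0.8244, 1.3820, 2, 2.6180, 3.1756, 3.6180, 3.9021]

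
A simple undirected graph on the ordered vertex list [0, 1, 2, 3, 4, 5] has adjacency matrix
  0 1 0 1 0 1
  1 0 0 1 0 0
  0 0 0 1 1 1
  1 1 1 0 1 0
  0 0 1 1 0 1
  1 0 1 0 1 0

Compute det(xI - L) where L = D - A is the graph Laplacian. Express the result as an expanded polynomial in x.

Each diagonal entry of L is the vertex degree and each off-diagonal entry is -1 where an edge is present, 0 otherwise; in the order [0, 1, 2, 3, 4, 5] the diagonal is [3, 2, 3, 4, 3, 3]. Computing det(xI - L) by cofactor expansion (or equivalently via sum-over-permutations) gives x^6 - 18x^5 + 125x^4 - 416x^3 + 656x^2 - 384x. The coefficient of x^5 equals -trace(L) = -18, matching the sum of degrees.

x^6 - 18x^5 + 125x^4 - 416x^3 + 656x^2 - 384x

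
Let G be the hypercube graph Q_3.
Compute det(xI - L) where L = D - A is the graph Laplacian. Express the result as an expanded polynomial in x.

x^8 - 24x^7 + 240x^6 - 1296x^5 + 4080x^4 - 7488x^3 + 7424x^2 - 3072x

The graph has 8 vertices and degree multiset [3, 3, 3, 3, 3, 3, 3, 3]; D is the diagonal matrix of degrees and L = D - A. L has integer entries, so p(x) = det(xI - L) has integer coefficients. Expanding the determinant yields x^8 - 24x^7 + 240x^6 - 1296x^5 + 4080x^4 - 7488x^3 + 7424x^2 - 3072x. Since p(0) = det(-L) = 0, x divides p(x). By the matrix-tree theorem the graph has (1/8) * product of the nonzero eigenvalues = 384 spanning trees.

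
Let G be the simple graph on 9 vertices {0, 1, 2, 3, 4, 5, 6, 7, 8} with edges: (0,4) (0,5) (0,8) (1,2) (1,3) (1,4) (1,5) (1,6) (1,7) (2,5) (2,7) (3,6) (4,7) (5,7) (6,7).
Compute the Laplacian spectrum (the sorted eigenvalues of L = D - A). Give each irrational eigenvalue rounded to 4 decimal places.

[0, 0.6089, 1.5591, 2.5193, 3.2941, 3.7246, 4.8793, 6.2930, 7.1217]

With the vertex order [0, 1, 2, 3, 4, 5, 6, 7, 8], the degrees are [3, 6, 3, 2, 3, 4, 3, 5, 1], giving D = diag(3, 6, 3, 2, 3, 4, 3, 5, 1) and L = D - A. The multiplicity of 0 as a Laplacian eigenvalue equals the number of connected components. The single zero eigenvalue shows the graph is connected. The eigenvalues sum to 30, which equals trace(L) = 2|E|.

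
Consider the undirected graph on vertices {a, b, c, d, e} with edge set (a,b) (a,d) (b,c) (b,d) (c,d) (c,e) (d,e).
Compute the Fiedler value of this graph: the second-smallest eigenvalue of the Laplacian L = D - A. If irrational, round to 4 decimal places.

Reading degrees in the order [a, b, c, d, e] gives [2, 3, 3, 4, 2]; set D = diag(2, 3, 3, 4, 2) and form L = D - A. The smallest Laplacian eigenvalue is always 0. The next one, lambda_2 = 1.5858, measures how hard the graph is to disconnect: larger values mean better connectivity.

1.5858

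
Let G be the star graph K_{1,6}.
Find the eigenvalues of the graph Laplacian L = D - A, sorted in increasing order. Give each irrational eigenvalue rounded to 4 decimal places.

[0, 1, 1, 1, 1, 1, 7]

The graph has 7 vertices and degree multiset [6, 1, 1, 1, 1, 1, 1]; D is the diagonal matrix of degrees and L = D - A. Since every row of L sums to 0, the all-ones vector is in the kernel and 0 is an eigenvalue. The single zero eigenvalue shows the graph is connected. There is one zero in the spectrum, matching the 1 component.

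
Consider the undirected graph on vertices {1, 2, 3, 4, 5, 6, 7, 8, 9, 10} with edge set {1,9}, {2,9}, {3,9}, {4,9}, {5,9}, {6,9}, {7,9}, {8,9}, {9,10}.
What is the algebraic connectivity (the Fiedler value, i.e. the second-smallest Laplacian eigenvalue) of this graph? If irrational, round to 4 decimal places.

1

Reading degrees in the order [1, 2, 3, 4, 5, 6, 7, 8, 9, 10] gives [1, 1, 1, 1, 1, 1, 1, 1, 9, 1]; set D = diag(1, 1, 1, 1, 1, 1, 1, 1, 9, 1) and form L = D - A. The sorted Laplacian eigenvalues are [0, 1, 1, 1, 1, 1, 1, 1, 1, 10]; the algebraic connectivity is the second entry, 1. By the matrix-tree theorem the graph has (1/10) * product of the nonzero eigenvalues = 1 spanning tree. The eigenvalues sum to 18, which equals trace(L) = 2|E|.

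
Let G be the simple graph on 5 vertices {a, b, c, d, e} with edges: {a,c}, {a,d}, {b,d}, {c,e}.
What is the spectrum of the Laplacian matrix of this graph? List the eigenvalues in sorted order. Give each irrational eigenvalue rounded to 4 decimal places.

With the vertex order [a, b, c, d, e], the degrees are [2, 1, 2, 2, 1], giving D = diag(2, 1, 2, 2, 1) and L = D - A. L is symmetric positive semidefinite, so every eigenvalue is real and nonnegative. The largest eigenvalue, 3.6180, is at most the vertex count 5.

[0, 0.3820, 1.3820, 2.6180, 3.6180]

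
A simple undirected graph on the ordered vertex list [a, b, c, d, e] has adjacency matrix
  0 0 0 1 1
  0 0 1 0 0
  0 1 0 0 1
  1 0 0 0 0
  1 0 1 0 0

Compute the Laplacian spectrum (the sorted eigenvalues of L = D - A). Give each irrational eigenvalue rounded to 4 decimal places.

With the vertex order [a, b, c, d, e], the degrees are [2, 1, 2, 1, 2], giving D = diag(2, 1, 2, 1, 2) and L = D - A. L is symmetric positive semidefinite, so every eigenvalue is real and nonnegative. The single zero eigenvalue shows the graph is connected. By the matrix-tree theorem the graph has (1/5) * product of the nonzero eigenvalues = 1 spanning tree.

[0, 0.3820, 1.3820, 2.6180, 3.6180]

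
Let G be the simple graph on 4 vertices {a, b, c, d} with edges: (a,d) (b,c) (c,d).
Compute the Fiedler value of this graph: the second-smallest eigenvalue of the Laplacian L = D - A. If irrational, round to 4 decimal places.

With the vertex order [a, b, c, d], the degrees are [1, 1, 2, 2], giving D = diag(1, 1, 2, 2) and L = D - A. Computing the eigenvalues of L and sorting gives [0, 0.5858, 2, 3.4142]. The Fiedler value lambda_2 = 0.5858 is strictly positive, so the graph is connected. By the matrix-tree theorem the graph has (1/4) * product of the nonzero eigenvalues = 1 spanning tree.

0.5858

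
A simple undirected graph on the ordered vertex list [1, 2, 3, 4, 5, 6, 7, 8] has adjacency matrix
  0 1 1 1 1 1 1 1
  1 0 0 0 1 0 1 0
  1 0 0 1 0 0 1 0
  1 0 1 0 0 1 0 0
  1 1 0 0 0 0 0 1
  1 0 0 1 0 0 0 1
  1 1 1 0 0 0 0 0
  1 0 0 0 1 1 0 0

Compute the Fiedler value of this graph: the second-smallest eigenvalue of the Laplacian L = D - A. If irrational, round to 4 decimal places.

1.7530

Reading degrees in the order [1, 2, 3, 4, 5, 6, 7, 8] gives [7, 3, 3, 3, 3, 3, 3, 3]; set D = diag(7, 3, 3, 3, 3, 3, 3, 3) and form L = D - A. The sorted Laplacian eigenvalues are [0, 1.7530, 1.7530, 3.4450, 3.4450, 4.8019, 4.8019, 8]; the algebraic connectivity is the second entry, 1.7530. There is one zero in the spectrum, matching the 1 component. The largest eigenvalue, 8, is at most the vertex count 8.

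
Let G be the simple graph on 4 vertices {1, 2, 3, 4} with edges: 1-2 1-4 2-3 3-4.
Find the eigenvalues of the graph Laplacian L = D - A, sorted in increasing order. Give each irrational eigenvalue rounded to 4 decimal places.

With the vertex order [1, 2, 3, 4], the degrees are [2, 2, 2, 2], giving D = diag(2, 2, 2, 2) and L = D - A. The multiplicity of 0 as a Laplacian eigenvalue equals the number of connected components.

[0, 2, 2, 4]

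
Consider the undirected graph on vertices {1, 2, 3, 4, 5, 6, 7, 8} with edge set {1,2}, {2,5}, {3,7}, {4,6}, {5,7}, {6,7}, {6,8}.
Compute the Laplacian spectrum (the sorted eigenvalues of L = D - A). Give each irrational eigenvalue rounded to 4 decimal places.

Each diagonal entry of L is the vertex degree and each off-diagonal entry is -1 where an edge is present, 0 otherwise; in the order [1, 2, 3, 4, 5, 6, 7, 8] the diagonal is [1, 2, 1, 1, 2, 3, 3, 1]. The multiplicity of 0 as a Laplacian eigenvalue equals the number of connected components. By the matrix-tree theorem the graph has (1/8) * product of the nonzero eigenvalues = 1 spanning tree.

[0, 0.2243, 0.5858, 1, 1.4108, 2.7237, 3.4142, 4.6412]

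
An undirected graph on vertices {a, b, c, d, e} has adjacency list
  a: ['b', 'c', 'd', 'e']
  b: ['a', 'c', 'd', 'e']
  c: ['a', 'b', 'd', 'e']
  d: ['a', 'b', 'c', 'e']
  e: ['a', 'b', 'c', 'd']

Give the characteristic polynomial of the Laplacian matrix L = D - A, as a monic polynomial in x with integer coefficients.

With the vertex order [a, b, c, d, e], the degrees are [4, 4, 4, 4, 4], giving D = diag(4, 4, 4, 4, 4) and L = D - A. The eigenvalues of L are [0, 5, 5, 5, 5]; the characteristic polynomial is the product of (x - lambda_i), which multiplies out to x^5 - 20x^4 + 150x^3 - 500x^2 + 625x. Since p(0) = det(-L) = 0, x divides p(x).

x^5 - 20x^4 + 150x^3 - 500x^2 + 625x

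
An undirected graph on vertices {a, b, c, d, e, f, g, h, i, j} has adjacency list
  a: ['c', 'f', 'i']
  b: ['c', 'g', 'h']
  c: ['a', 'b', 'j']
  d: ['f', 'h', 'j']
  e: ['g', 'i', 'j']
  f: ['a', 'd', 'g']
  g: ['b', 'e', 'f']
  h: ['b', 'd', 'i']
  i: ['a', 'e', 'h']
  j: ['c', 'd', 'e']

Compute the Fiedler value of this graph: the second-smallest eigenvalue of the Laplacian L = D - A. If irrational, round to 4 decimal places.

Reading degrees in the order [a, b, c, d, e, f, g, h, i, j] gives [3, 3, 3, 3, 3, 3, 3, 3, 3, 3]; set D = diag(3, 3, 3, 3, 3, 3, 3, 3, 3, 3) and form L = D - A. The sorted Laplacian eigenvalues are [0, 2, 2, 2, 2, 2, 5, 5, 5, 5]; the algebraic connectivity is the second entry, 2. By the matrix-tree theorem the graph has (1/10) * product of the nonzero eigenvalues = 2000 spanning trees.

2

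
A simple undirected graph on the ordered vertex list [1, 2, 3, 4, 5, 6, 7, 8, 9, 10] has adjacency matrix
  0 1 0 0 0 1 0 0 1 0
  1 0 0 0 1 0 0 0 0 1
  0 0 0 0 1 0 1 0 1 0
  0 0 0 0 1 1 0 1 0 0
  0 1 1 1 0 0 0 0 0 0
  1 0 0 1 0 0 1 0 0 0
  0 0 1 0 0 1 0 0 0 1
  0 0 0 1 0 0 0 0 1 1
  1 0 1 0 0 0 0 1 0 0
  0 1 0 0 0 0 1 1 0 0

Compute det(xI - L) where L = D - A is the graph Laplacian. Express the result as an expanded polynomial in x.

Each diagonal entry of L is the vertex degree and each off-diagonal entry is -1 where an edge is present, 0 otherwise; in the order [1, 2, 3, 4, 5, 6, 7, 8, 9, 10] the diagonal is [3, 3, 3, 3, 3, 3, 3, 3, 3, 3]. Computing det(xI - L) by cofactor expansion (or equivalently via sum-over-permutations) gives x^10 - 30x^9 + 390x^8 - 2880x^7 + 13305x^6 - 39882x^5 + 77640x^4 - 94800x^3 + 66000x^2 - 20000x. Since p(0) = det(-L) = 0, x divides p(x). There is one zero in the spectrum, matching the 1 component.

x^10 - 30x^9 + 390x^8 - 2880x^7 + 13305x^6 - 39882x^5 + 77640x^4 - 94800x^3 + 66000x^2 - 20000x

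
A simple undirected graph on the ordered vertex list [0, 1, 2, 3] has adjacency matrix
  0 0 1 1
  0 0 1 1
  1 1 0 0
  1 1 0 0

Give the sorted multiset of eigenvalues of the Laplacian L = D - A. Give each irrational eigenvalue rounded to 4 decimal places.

[0, 2, 2, 4]

Each diagonal entry of L is the vertex degree and each off-diagonal entry is -1 where an edge is present, 0 otherwise; in the order [0, 1, 2, 3] the diagonal is [2, 2, 2, 2]. The multiplicity of 0 as a Laplacian eigenvalue equals the number of connected components. The single zero eigenvalue shows the graph is connected. There is one zero in the spectrum, matching the 1 component. The largest eigenvalue, 4, is at most the vertex count 4.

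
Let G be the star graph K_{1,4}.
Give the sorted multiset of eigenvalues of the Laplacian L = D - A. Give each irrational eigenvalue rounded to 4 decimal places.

[0, 1, 1, 1, 5]

The graph has 5 vertices and degree multiset [4, 1, 1, 1, 1]; D is the diagonal matrix of degrees and L = D - A. The multiplicity of 0 as a Laplacian eigenvalue equals the number of connected components. The single zero eigenvalue shows the graph is connected. The eigenvalues sum to 8, which equals trace(L) = 2|E|. By the matrix-tree theorem the graph has (1/5) * product of the nonzero eigenvalues = 1 spanning tree.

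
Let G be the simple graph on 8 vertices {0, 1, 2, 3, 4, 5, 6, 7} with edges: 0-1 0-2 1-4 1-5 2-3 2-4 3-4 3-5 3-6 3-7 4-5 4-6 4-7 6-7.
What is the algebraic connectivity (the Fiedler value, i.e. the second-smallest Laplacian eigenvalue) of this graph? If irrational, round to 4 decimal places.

With the vertex order [0, 1, 2, 3, 4, 5, 6, 7], the degrees are [2, 3, 3, 5, 6, 3, 3, 3], giving D = diag(2, 3, 3, 5, 6, 3, 3, 3) and L = D - A. The smallest Laplacian eigenvalue is always 0. The next one, lambda_2 = 1.2409, measures how hard the graph is to disconnect: larger values mean better connectivity. By the matrix-tree theorem the graph has (1/8) * product of the nonzero eigenvalues = 776 spanning trees. There is one zero in the spectrum, matching the 1 component.

1.2409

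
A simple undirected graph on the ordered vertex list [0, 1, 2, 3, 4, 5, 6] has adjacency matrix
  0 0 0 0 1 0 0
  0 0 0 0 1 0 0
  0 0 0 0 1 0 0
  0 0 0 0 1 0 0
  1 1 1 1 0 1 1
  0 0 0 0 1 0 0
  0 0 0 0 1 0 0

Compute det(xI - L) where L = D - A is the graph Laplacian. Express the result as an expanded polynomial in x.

Reading degrees in the order [0, 1, 2, 3, 4, 5, 6] gives [1, 1, 1, 1, 6, 1, 1]; set D = diag(1, 1, 1, 1, 6, 1, 1) and form L = D - A. L has integer entries, so p(x) = det(xI - L) has integer coefficients. Expanding the determinant yields x^7 - 12x^6 + 45x^5 - 80x^4 + 75x^3 - 36x^2 + 7x. The coefficient of x^6 equals -trace(L) = -12, matching the sum of degrees.

x^7 - 12x^6 + 45x^5 - 80x^4 + 75x^3 - 36x^2 + 7x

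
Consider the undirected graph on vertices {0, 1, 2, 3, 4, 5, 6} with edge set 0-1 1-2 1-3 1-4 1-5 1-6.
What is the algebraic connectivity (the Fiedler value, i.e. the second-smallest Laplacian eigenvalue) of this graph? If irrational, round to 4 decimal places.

1

With the vertex order [0, 1, 2, 3, 4, 5, 6], the degrees are [1, 6, 1, 1, 1, 1, 1], giving D = diag(1, 6, 1, 1, 1, 1, 1) and L = D - A. The sorted Laplacian eigenvalues are [0, 1, 1, 1, 1, 1, 7]; the algebraic connectivity is the second entry, 1. The eigenvalues sum to 12, which equals trace(L) = 2|E|.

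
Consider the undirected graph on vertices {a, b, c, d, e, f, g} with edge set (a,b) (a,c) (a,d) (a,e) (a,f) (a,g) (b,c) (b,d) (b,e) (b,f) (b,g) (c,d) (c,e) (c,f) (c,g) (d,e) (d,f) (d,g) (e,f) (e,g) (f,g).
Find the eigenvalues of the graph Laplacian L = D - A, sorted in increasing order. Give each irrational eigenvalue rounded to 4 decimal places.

[0, 7, 7, 7, 7, 7, 7]

Reading degrees in the order [a, b, c, d, e, f, g] gives [6, 6, 6, 6, 6, 6, 6]; set D = diag(6, 6, 6, 6, 6, 6, 6) and form L = D - A. Since every row of L sums to 0, the all-ones vector is in the kernel and 0 is an eigenvalue. The single zero eigenvalue shows the graph is connected.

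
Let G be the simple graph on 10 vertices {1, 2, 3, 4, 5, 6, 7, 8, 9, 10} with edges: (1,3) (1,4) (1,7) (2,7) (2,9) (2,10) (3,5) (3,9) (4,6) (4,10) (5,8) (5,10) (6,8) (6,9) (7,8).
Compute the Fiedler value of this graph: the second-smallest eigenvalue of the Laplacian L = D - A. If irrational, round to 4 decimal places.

2

Reading degrees in the order [1, 2, 3, 4, 5, 6, 7, 8, 9, 10] gives [3, 3, 3, 3, 3, 3, 3, 3, 3, 3]; set D = diag(3, 3, 3, 3, 3, 3, 3, 3, 3, 3) and form L = D - A. Computing the eigenvalues of L and sorting gives [0, 2, 2, 2, 2, 2, 5, 5, 5, 5]. The Fiedler value lambda_2 = 2 is strictly positive, so the graph is connected. By the matrix-tree theorem the graph has (1/10) * product of the nonzero eigenvalues = 2000 spanning trees. There is one zero in the spectrum, matching the 1 component.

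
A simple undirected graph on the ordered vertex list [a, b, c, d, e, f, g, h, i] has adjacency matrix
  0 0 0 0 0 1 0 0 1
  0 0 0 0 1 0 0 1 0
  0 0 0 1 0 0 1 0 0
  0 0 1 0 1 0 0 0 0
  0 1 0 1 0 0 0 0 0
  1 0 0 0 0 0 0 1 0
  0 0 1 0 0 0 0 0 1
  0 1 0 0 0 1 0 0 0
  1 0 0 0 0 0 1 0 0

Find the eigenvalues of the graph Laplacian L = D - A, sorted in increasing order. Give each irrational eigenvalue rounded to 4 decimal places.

[0, 0.4679, 0.4679, 1.6527, 1.6527, 3, 3, 3.8794, 3.8794]

Reading degrees in the order [a, b, c, d, e, f, g, h, i] gives [2, 2, 2, 2, 2, 2, 2, 2, 2]; set D = diag(2, 2, 2, 2, 2, 2, 2, 2, 2) and form L = D - A. Diagonalising L (or applying a numerical eigensolver to the 9x9 matrix) gives the spectrum above. The single zero eigenvalue shows the graph is connected. The largest eigenvalue, 3.8794, is at most the vertex count 9.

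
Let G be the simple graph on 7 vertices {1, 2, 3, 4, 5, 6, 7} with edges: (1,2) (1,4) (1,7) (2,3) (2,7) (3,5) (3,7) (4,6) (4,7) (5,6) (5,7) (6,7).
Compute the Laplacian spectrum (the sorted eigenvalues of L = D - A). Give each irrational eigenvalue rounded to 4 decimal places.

[0, 2, 2, 4, 4, 5, 7]

With the vertex order [1, 2, 3, 4, 5, 6, 7], the degrees are [3, 3, 3, 3, 3, 3, 6], giving D = diag(3, 3, 3, 3, 3, 3, 6) and L = D - A. Since every row of L sums to 0, the all-ones vector is in the kernel and 0 is an eigenvalue. The largest eigenvalue, 7, is at most the vertex count 7. By the matrix-tree theorem the graph has (1/7) * product of the nonzero eigenvalues = 320 spanning trees.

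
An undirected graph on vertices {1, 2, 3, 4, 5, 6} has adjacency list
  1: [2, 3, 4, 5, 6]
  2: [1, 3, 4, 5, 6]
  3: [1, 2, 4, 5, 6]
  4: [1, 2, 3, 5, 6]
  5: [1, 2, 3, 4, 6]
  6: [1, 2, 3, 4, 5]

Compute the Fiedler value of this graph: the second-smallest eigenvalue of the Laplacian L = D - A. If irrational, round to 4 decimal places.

With the vertex order [1, 2, 3, 4, 5, 6], the degrees are [5, 5, 5, 5, 5, 5], giving D = diag(5, 5, 5, 5, 5, 5) and L = D - A. Computing the eigenvalues of L and sorting gives [0, 6, 6, 6, 6, 6]. The Fiedler value lambda_2 = 6 is strictly positive, so the graph is connected. By the matrix-tree theorem the graph has (1/6) * product of the nonzero eigenvalues = 1296 spanning trees.

6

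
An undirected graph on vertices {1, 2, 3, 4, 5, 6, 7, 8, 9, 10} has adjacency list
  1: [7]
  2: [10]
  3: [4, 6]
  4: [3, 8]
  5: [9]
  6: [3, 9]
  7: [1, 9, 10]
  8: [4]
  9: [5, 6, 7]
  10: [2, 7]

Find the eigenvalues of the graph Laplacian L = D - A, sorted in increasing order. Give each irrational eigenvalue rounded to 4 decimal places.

With the vertex order [1, 2, 3, 4, 5, 6, 7, 8, 9, 10], the degrees are [1, 1, 2, 2, 1, 2, 3, 1, 3, 2], giving D = diag(1, 1, 2, 2, 1, 2, 3, 1, 3, 2) and L = D - A. The multiplicity of 0 as a Laplacian eigenvalue equals the number of connected components. By the matrix-tree theorem the graph has (1/10) * product of the nonzero eigenvalues = 1 spanning tree.

[0, 0.1398, 0.4249, 0.6932, 1, 2, 2.2574, 3.1456, 3.6414, 4.6978]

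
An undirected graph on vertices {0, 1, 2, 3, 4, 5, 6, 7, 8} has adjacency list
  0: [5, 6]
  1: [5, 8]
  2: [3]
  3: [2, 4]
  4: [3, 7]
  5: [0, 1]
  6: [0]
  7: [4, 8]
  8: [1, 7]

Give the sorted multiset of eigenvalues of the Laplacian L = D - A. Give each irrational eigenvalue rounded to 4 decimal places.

With the vertex order [0, 1, 2, 3, 4, 5, 6, 7, 8], the degrees are [2, 2, 1, 2, 2, 2, 1, 2, 2], giving D = diag(2, 2, 1, 2, 2, 2, 1, 2, 2) and L = D - A. The multiplicity of 0 as a Laplacian eigenvalue equals the number of connected components. The single zero eigenvalue shows the graph is connected. By the matrix-tree theorem the graph has (1/9) * product of the nonzero eigenvalues = 1 spanning tree.

[0, 0.1206, 0.4679, 1, 1.6527, 2.3473, 3, 3.5321, 3.8794]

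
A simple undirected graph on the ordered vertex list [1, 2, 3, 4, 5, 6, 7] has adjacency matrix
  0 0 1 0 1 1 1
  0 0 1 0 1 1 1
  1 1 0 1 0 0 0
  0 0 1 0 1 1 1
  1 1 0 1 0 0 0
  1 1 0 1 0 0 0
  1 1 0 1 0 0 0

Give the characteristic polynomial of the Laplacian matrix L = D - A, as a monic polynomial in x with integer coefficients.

x^7 - 24x^6 + 234x^5 - 1192x^4 + 3357x^3 - 4968x^2 + 3024x

With the vertex order [1, 2, 3, 4, 5, 6, 7], the degrees are [4, 4, 3, 4, 3, 3, 3], giving D = diag(4, 4, 3, 4, 3, 3, 3) and L = D - A. Computing det(xI - L) by cofactor expansion (or equivalently via sum-over-permutations) gives x^7 - 24x^6 + 234x^5 - 1192x^4 + 3357x^3 - 4968x^2 + 3024x. The constant term is 0 because L is singular (the all-ones vector lies in its kernel). The largest eigenvalue, 7, is at most the vertex count 7. The eigenvalues sum to 24, which equals trace(L) = 2|E|.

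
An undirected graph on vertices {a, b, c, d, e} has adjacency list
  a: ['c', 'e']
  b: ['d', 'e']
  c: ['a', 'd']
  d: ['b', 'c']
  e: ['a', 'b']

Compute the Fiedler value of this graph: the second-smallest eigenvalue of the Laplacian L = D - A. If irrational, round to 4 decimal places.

Reading degrees in the order [a, b, c, d, e] gives [2, 2, 2, 2, 2]; set D = diag(2, 2, 2, 2, 2) and form L = D - A. The smallest Laplacian eigenvalue is always 0. The next one, lambda_2 = 1.3820, measures how hard the graph is to disconnect: larger values mean better connectivity. The largest eigenvalue, 3.6180, is at most the vertex count 5.

1.3820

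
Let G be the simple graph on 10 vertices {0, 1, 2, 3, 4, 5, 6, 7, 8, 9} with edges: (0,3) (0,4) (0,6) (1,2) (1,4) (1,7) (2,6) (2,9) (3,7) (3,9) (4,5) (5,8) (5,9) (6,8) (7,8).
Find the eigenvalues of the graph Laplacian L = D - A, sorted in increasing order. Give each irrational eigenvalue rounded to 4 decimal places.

With the vertex order [0, 1, 2, 3, 4, 5, 6, 7, 8, 9], the degrees are [3, 3, 3, 3, 3, 3, 3, 3, 3, 3], giving D = diag(3, 3, 3, 3, 3, 3, 3, 3, 3, 3) and L = D - A. The multiplicity of 0 as a Laplacian eigenvalue equals the number of connected components. The single zero eigenvalue shows the graph is connected. The largest eigenvalue, 5, is at most the vertex count 10.

[0, 2, 2, 2, 2, 2, 5, 5, 5, 5]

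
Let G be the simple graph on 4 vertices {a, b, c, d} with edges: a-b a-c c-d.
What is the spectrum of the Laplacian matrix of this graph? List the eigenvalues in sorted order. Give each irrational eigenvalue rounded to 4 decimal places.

[0, 0.5858, 2, 3.4142]

Each diagonal entry of L is the vertex degree and each off-diagonal entry is -1 where an edge is present, 0 otherwise; in the order [a, b, c, d] the diagonal is [2, 1, 2, 1]. Since every row of L sums to 0, the all-ones vector is in the kernel and 0 is an eigenvalue. The single zero eigenvalue shows the graph is connected. The eigenvalues sum to 6, which equals trace(L) = 2|E|.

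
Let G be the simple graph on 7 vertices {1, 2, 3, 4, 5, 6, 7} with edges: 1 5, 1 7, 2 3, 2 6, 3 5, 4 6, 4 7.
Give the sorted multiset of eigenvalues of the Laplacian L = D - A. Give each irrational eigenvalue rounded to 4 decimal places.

With the vertex order [1, 2, 3, 4, 5, 6, 7], the degrees are [2, 2, 2, 2, 2, 2, 2], giving D = diag(2, 2, 2, 2, 2, 2, 2) and L = D - A. Diagonalising L (or applying a numerical eigensolver to the 7x7 matrix) gives the spectrum above. The single zero eigenvalue shows the graph is connected. The largest eigenvalue, 3.8019, is at most the vertex count 7. There is one zero in the spectrum, matching the 1 component.

[0, 0.7530, 0.7530, 2.4450, 2.4450, 3.8019, 3.8019]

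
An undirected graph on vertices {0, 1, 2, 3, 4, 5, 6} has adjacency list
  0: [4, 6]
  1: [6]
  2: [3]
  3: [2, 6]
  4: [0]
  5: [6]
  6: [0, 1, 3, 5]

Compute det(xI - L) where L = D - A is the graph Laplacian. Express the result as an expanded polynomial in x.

x^7 - 12x^6 + 52x^5 - 104x^4 + 100x^3 - 44x^2 + 7x

With the vertex order [0, 1, 2, 3, 4, 5, 6], the degrees are [2, 1, 1, 2, 1, 1, 4], giving D = diag(2, 1, 1, 2, 1, 1, 4) and L = D - A. Computing det(xI - L) by cofactor expansion (or equivalently via sum-over-permutations) gives x^7 - 12x^6 + 52x^5 - 104x^4 + 100x^3 - 44x^2 + 7x. Since p(0) = det(-L) = 0, x divides p(x). The largest eigenvalue, 5.1642, is at most the vertex count 7.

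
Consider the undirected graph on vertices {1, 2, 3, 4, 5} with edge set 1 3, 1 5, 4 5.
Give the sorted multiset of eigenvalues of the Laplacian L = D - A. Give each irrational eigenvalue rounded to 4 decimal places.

With the vertex order [1, 2, 3, 4, 5], the degrees are [2, 0, 1, 1, 2], giving D = diag(2, 0, 1, 1, 2) and L = D - A. The multiplicity of 0 as a Laplacian eigenvalue equals the number of connected components. The 2 zero eigenvalues correspond to the 2 connected components. The largest eigenvalue, 3.4142, is at most the vertex count 5. The eigenvalues sum to 6, which equals trace(L) = 2|E|.

[0, 0, 0.5858, 2, 3.4142]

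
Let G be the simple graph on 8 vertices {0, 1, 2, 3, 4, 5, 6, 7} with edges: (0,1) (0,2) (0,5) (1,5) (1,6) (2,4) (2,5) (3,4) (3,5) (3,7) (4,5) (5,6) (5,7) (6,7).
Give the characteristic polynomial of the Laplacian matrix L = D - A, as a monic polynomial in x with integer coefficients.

x^8 - 28x^7 + 322x^6 - 1974x^5 + 6965x^4 - 14126x^3 + 15225x^2 - 6728x

Each diagonal entry of L is the vertex degree and each off-diagonal entry is -1 where an edge is present, 0 otherwise; in the order [0, 1, 2, 3, 4, 5, 6, 7] the diagonal is [3, 3, 3, 3, 3, 7, 3, 3]. Computing det(xI - L) by cofactor expansion (or equivalently via sum-over-permutations) gives x^8 - 28x^7 + 322x^6 - 1974x^5 + 6965x^4 - 14126x^3 + 15225x^2 - 6728x. The constant term is 0 because L is singular (the all-ones vector lies in its kernel). There is one zero in the spectrum, matching the 1 component. The largest eigenvalue, 8, is at most the vertex count 8.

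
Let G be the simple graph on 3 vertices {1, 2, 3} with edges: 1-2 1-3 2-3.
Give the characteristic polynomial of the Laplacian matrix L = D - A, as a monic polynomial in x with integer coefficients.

x^3 - 6x^2 + 9x

Each diagonal entry of L is the vertex degree and each off-diagonal entry is -1 where an edge is present, 0 otherwise; in the order [1, 2, 3] the diagonal is [2, 2, 2]. Computing det(xI - L) by cofactor expansion (or equivalently via sum-over-permutations) gives x^3 - 6x^2 + 9x. The coefficient of x^2 equals -trace(L) = -6, matching the sum of degrees. By the matrix-tree theorem the graph has (1/3) * product of the nonzero eigenvalues = 3 spanning trees.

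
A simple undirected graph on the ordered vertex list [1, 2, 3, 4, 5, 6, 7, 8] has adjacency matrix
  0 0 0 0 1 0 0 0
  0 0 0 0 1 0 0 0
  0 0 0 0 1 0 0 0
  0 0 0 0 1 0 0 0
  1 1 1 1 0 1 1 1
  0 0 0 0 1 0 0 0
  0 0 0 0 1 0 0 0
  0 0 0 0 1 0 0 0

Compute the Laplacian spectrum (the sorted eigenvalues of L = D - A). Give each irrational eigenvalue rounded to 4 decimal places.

[0, 1, 1, 1, 1, 1, 1, 8]

Reading degrees in the order [1, 2, 3, 4, 5, 6, 7, 8] gives [1, 1, 1, 1, 7, 1, 1, 1]; set D = diag(1, 1, 1, 1, 7, 1, 1, 1) and form L = D - A. Diagonalising L (or applying a numerical eigensolver to the 8x8 matrix) gives the spectrum above. There is one zero in the spectrum, matching the 1 component.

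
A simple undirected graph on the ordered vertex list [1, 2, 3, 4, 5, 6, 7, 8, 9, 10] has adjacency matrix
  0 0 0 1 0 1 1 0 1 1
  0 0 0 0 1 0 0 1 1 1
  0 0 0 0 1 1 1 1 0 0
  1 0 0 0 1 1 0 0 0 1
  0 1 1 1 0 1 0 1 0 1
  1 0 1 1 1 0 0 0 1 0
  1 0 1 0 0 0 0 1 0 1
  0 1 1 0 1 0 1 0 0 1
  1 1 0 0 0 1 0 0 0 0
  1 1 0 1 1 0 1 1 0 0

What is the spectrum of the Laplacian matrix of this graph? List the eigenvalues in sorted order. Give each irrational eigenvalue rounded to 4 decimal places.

[0, 2.3249, 3, 3.4608, 3.7857, 6, 6.2143, 6.5392, 7, 7.6751]

With the vertex order [1, 2, 3, 4, 5, 6, 7, 8, 9, 10], the degrees are [5, 4, 4, 4, 6, 5, 4, 5, 3, 6], giving D = diag(5, 4, 4, 4, 6, 5, 4, 5, 3, 6) and L = D - A. Since every row of L sums to 0, the all-ones vector is in the kernel and 0 is an eigenvalue. The single zero eigenvalue shows the graph is connected. By the matrix-tree theorem the graph has (1/10) * product of the nonzero eigenvalues = 119700 spanning trees. The largest eigenvalue, 7.6751, is at most the vertex count 10.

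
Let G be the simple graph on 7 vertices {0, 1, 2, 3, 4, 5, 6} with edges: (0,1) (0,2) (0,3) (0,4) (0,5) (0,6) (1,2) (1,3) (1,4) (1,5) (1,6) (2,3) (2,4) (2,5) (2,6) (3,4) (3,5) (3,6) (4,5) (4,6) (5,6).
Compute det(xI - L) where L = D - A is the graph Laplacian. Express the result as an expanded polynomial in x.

x^7 - 42x^6 + 735x^5 - 6860x^4 + 36015x^3 - 100842x^2 + 117649x

With the vertex order [0, 1, 2, 3, 4, 5, 6], the degrees are [6, 6, 6, 6, 6, 6, 6], giving D = diag(6, 6, 6, 6, 6, 6, 6) and L = D - A. L has integer entries, so p(x) = det(xI - L) has integer coefficients. Expanding the determinant yields x^7 - 42x^6 + 735x^5 - 6860x^4 + 36015x^3 - 100842x^2 + 117649x. The constant term is 0 because L is singular (the all-ones vector lies in its kernel). By the matrix-tree theorem the graph has (1/7) * product of the nonzero eigenvalues = 16807 spanning trees.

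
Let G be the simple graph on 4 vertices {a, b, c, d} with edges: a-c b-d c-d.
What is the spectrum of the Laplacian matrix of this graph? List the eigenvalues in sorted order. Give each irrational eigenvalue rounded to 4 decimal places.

[0, 0.5858, 2, 3.4142]

Each diagonal entry of L is the vertex degree and each off-diagonal entry is -1 where an edge is present, 0 otherwise; in the order [a, b, c, d] the diagonal is [1, 1, 2, 2]. Diagonalising L (or applying a numerical eigensolver to the 4x4 matrix) gives the spectrum above. The eigenvalues sum to 6, which equals trace(L) = 2|E|.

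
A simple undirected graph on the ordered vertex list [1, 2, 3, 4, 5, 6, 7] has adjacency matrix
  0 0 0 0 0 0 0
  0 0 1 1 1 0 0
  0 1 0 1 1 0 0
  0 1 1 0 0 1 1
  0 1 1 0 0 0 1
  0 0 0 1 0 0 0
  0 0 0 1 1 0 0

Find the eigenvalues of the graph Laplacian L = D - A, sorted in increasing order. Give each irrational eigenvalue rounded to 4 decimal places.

[0, 0, 0.9139, 2, 3.5720, 4, 5.5141]

Reading degrees in the order [1, 2, 3, 4, 5, 6, 7] gives [0, 3, 3, 4, 3, 1, 2]; set D = diag(0, 3, 3, 4, 3, 1, 2) and form L = D - A. Diagonalising L (or applying a numerical eigensolver to the 7x7 matrix) gives the spectrum above. The 2 zero eigenvalues correspond to the 2 connected components. The largest eigenvalue, 5.5141, is at most the vertex count 7.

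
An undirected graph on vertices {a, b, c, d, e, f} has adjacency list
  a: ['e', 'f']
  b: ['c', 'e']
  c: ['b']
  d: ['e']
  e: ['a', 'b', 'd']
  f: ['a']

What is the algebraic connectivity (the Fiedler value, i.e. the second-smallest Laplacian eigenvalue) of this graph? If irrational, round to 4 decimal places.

Each diagonal entry of L is the vertex degree and each off-diagonal entry is -1 where an edge is present, 0 otherwise; in the order [a, b, c, d, e, f] the diagonal is [2, 2, 1, 1, 3, 1]. Computing the eigenvalues of L and sorting gives [0, 0.3820, 0.6972, 2, 2.6180, 4.3028]. The Fiedler value lambda_2 = 0.3820 is strictly positive, so the graph is connected.

0.3820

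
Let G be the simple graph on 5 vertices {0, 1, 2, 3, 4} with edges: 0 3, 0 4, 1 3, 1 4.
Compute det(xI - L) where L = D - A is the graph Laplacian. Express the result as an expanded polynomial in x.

x^5 - 8x^4 + 20x^3 - 16x^2

Each diagonal entry of L is the vertex degree and each off-diagonal entry is -1 where an edge is present, 0 otherwise; in the order [0, 1, 2, 3, 4] the diagonal is [2, 2, 0, 2, 2]. Computing det(xI - L) by cofactor expansion (or equivalently via sum-over-permutations) gives x^5 - 8x^4 + 20x^3 - 16x^2. The coefficient of x^4 equals -trace(L) = -8, matching the sum of degrees. There are 2 zeros in the spectrum, matching the 2 components. The largest eigenvalue, 4, is at most the vertex count 5.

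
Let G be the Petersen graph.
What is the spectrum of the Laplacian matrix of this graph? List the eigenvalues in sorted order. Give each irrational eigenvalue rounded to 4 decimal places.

[0, 2, 2, 2, 2, 2, 5, 5, 5, 5]

The graph has 10 vertices and degree multiset [3, 3, 3, 3, 3, 3, 3, 3, 3, 3]; D is the diagonal matrix of degrees and L = D - A. The multiplicity of 0 as a Laplacian eigenvalue equals the number of connected components.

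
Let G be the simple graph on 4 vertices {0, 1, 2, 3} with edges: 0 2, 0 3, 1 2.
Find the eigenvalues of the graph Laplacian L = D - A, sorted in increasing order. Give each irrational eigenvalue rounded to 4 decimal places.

Each diagonal entry of L is the vertex degree and each off-diagonal entry is -1 where an edge is present, 0 otherwise; in the order [0, 1, 2, 3] the diagonal is [2, 1, 2, 1]. L is symmetric positive semidefinite, so every eigenvalue is real and nonnegative. The single zero eigenvalue shows the graph is connected.

[0, 0.5858, 2, 3.4142]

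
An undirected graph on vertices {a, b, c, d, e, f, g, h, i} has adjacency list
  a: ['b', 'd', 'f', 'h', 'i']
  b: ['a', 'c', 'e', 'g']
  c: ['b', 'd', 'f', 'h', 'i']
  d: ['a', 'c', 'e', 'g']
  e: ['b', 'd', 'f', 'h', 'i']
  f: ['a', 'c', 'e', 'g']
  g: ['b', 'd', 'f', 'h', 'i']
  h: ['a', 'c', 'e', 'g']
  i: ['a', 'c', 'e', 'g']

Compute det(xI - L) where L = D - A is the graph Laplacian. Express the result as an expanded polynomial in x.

With the vertex order [a, b, c, d, e, f, g, h, i], the degrees are [5, 4, 5, 4, 5, 4, 5, 4, 4], giving D = diag(5, 4, 5, 4, 5, 4, 5, 4, 4) and L = D - A. The eigenvalues of L are [0, 4, 4, 4, 4, 5, 5, 5, 9]; the characteristic polynomial is the product of (x - lambda_i), which multiplies out to x^9 - 40x^8 + 690x^7 - 6720x^6 + 40485x^5 - 154704x^4 + 366560x^3 - 492800x^2 + 288000x. Since p(0) = det(-L) = 0, x divides p(x).

x^9 - 40x^8 + 690x^7 - 6720x^6 + 40485x^5 - 154704x^4 + 366560x^3 - 492800x^2 + 288000x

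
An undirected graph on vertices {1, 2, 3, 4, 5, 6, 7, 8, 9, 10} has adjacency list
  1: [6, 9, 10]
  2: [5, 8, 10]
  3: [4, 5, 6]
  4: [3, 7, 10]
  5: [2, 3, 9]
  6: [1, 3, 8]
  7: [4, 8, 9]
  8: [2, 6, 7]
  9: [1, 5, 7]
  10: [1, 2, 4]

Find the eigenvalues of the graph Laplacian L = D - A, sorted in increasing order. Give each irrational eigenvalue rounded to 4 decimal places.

[0, 2, 2, 2, 2, 2, 5, 5, 5, 5]

Reading degrees in the order [1, 2, 3, 4, 5, 6, 7, 8, 9, 10] gives [3, 3, 3, 3, 3, 3, 3, 3, 3, 3]; set D = diag(3, 3, 3, 3, 3, 3, 3, 3, 3, 3) and form L = D - A. L is symmetric positive semidefinite, so every eigenvalue is real and nonnegative. The single zero eigenvalue shows the graph is connected. By the matrix-tree theorem the graph has (1/10) * product of the nonzero eigenvalues = 2000 spanning trees.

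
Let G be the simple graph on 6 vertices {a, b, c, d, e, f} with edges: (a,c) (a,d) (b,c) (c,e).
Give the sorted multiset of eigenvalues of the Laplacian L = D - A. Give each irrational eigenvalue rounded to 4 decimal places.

[0, 0, 0.5188, 1, 2.3111, 4.1701]

With the vertex order [a, b, c, d, e, f], the degrees are [2, 1, 3, 1, 1, 0], giving D = diag(2, 1, 3, 1, 1, 0) and L = D - A. L is symmetric positive semidefinite, so every eigenvalue is real and nonnegative. The 2 zero eigenvalues correspond to the 2 connected components. There are 2 zeros in the spectrum, matching the 2 components. The largest eigenvalue, 4.1701, is at most the vertex count 6.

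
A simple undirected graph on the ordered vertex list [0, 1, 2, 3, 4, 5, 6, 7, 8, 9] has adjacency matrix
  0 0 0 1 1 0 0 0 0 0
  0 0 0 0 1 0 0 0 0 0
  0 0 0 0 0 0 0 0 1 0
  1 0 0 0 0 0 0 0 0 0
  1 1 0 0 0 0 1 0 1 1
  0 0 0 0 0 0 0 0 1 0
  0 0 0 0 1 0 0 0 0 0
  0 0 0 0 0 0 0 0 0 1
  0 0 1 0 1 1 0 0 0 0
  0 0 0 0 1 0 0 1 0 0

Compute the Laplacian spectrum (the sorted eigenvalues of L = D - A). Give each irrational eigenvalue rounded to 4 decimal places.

[0, 0.3030, 0.3820, 0.6596, 1, 1, 2.2704, 2.6180, 3.5379, 6.2291]

Reading degrees in the order [0, 1, 2, 3, 4, 5, 6, 7, 8, 9] gives [2, 1, 1, 1, 5, 1, 1, 1, 3, 2]; set D = diag(2, 1, 1, 1, 5, 1, 1, 1, 3, 2) and form L = D - A. The multiplicity of 0 as a Laplacian eigenvalue equals the number of connected components. The single zero eigenvalue shows the graph is connected. By the matrix-tree theorem the graph has (1/10) * product of the nonzero eigenvalues = 1 spanning tree. The eigenvalues sum to 18, which equals trace(L) = 2|E|.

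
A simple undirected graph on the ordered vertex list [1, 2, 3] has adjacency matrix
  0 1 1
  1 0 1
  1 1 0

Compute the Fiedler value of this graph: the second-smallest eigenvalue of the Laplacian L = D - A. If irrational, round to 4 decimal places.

Reading degrees in the order [1, 2, 3] gives [2, 2, 2]; set D = diag(2, 2, 2) and form L = D - A. Computing the eigenvalues of L and sorting gives [0, 3, 3]. The Fiedler value lambda_2 = 3 is strictly positive, so the graph is connected. The largest eigenvalue, 3, is at most the vertex count 3.

3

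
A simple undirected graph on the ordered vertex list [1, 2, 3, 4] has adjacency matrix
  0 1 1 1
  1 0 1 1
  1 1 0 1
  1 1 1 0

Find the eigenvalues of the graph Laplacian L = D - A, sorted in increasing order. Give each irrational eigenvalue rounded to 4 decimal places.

[0, 4, 4, 4]

With the vertex order [1, 2, 3, 4], the degrees are [3, 3, 3, 3], giving D = diag(3, 3, 3, 3) and L = D - A. L is symmetric positive semidefinite, so every eigenvalue is real and nonnegative. The single zero eigenvalue shows the graph is connected. By the matrix-tree theorem the graph has (1/4) * product of the nonzero eigenvalues = 16 spanning trees. The largest eigenvalue, 4, is at most the vertex count 4.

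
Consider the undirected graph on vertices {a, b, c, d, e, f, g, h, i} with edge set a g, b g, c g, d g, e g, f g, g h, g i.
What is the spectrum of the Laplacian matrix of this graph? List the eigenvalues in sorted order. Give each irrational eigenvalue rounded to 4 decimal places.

[0, 1, 1, 1, 1, 1, 1, 1, 9]

With the vertex order [a, b, c, d, e, f, g, h, i], the degrees are [1, 1, 1, 1, 1, 1, 8, 1, 1], giving D = diag(1, 1, 1, 1, 1, 1, 8, 1, 1) and L = D - A. Since every row of L sums to 0, the all-ones vector is in the kernel and 0 is an eigenvalue. By the matrix-tree theorem the graph has (1/9) * product of the nonzero eigenvalues = 1 spanning tree. The eigenvalues sum to 16, which equals trace(L) = 2|E|.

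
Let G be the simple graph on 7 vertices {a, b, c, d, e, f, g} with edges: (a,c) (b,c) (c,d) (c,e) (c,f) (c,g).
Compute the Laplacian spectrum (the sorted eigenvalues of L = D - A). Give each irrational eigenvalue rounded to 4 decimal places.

Reading degrees in the order [a, b, c, d, e, f, g] gives [1, 1, 6, 1, 1, 1, 1]; set D = diag(1, 1, 6, 1, 1, 1, 1) and form L = D - A. Diagonalising L (or applying a numerical eigensolver to the 7x7 matrix) gives the spectrum above. The largest eigenvalue, 7, is at most the vertex count 7. The eigenvalues sum to 12, which equals trace(L) = 2|E|.

[0, 1, 1, 1, 1, 1, 7]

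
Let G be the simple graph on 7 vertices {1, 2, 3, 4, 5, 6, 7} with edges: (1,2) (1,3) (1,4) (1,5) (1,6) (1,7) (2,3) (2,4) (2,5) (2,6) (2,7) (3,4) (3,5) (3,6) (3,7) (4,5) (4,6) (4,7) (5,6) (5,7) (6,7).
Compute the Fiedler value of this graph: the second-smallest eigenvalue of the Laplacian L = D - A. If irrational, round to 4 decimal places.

With the vertex order [1, 2, 3, 4, 5, 6, 7], the degrees are [6, 6, 6, 6, 6, 6, 6], giving D = diag(6, 6, 6, 6, 6, 6, 6) and L = D - A. Computing the eigenvalues of L and sorting gives [0, 7, 7, 7, 7, 7, 7]. The Fiedler value lambda_2 = 7 is strictly positive, so the graph is connected. By the matrix-tree theorem the graph has (1/7) * product of the nonzero eigenvalues = 16807 spanning trees. The eigenvalues sum to 42, which equals trace(L) = 2|E|.

7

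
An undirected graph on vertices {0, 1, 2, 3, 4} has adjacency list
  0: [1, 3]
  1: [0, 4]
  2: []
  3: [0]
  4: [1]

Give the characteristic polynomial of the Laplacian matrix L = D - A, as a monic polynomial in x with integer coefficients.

Reading degrees in the order [0, 1, 2, 3, 4] gives [2, 2, 0, 1, 1]; set D = diag(2, 2, 0, 1, 1) and form L = D - A. Computing det(xI - L) by cofactor expansion (or equivalently via sum-over-permutations) gives x^5 - 6x^4 + 10x^3 - 4x^2. The constant term is 0 because L is singular (the all-ones vector lies in its kernel). The eigenvalues sum to 6, which equals trace(L) = 2|E|. There are 2 zeros in the spectrum, matching the 2 components.

x^5 - 6x^4 + 10x^3 - 4x^2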